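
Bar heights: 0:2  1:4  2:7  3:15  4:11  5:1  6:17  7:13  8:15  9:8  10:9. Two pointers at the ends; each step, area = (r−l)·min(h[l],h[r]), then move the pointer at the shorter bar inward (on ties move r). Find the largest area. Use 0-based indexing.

max area = 75

[0,10] min(2,9)*10=20 best=20 * → l++
[1,10] min(4,9)*9=36 best=36 * → l++
[2,10] min(7,9)*8=56 best=56 * → l++
[3,10] min(15,9)*7=63 best=63 * → r--
[3,9] min(15,8)*6=48 best=63 → r--
[3,8] min(15,15)*5=75 best=75 * → r--
[3,7] min(15,13)*4=52 best=75 → r--
[3,6] min(15,17)*3=45 best=75 → l++
[4,6] min(11,17)*2=22 best=75 → l++
[5,6] min(1,17)*1=1 best=75 → l++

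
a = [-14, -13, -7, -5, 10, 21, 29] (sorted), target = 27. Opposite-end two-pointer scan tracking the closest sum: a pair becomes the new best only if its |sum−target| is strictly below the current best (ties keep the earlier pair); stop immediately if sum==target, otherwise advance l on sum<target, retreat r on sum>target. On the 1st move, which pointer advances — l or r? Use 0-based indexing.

[0,6] -14+29=15 d=12 * → l++

l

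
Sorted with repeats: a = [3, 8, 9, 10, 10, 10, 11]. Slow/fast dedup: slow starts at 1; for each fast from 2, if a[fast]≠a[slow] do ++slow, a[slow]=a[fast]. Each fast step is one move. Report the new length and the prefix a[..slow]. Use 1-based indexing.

slow=1 fast=2: a[fast]=8≠a[slow]=3 write a[2]=8, slow++,fast++
slow=2 fast=3: a[fast]=9≠a[slow]=8 write a[3]=9, slow++,fast++
slow=3 fast=4: a[fast]=10≠a[slow]=9 write a[4]=10, slow++,fast++
slow=4 fast=5: a[fast]=10=a[slow] dup, fast++
slow=4 fast=6: a[fast]=10=a[slow] dup, fast++
slow=4 fast=7: a[fast]=11≠a[slow]=10 write a[5]=11, slow++,fast++

length 5; prefix = [3, 8, 9, 10, 11]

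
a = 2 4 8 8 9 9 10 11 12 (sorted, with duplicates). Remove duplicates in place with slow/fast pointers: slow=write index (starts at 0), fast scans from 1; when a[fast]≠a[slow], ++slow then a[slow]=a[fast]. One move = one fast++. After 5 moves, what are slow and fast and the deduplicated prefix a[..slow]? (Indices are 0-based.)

slow=3, fast=6, prefix=[2, 4, 8, 9]

slow=0 fast=1: a[fast]=4≠a[slow]=2 write a[1]=4, slow++,fast++
slow=1 fast=2: a[fast]=8≠a[slow]=4 write a[2]=8, slow++,fast++
slow=2 fast=3: a[fast]=8=a[slow] dup, fast++
slow=2 fast=4: a[fast]=9≠a[slow]=8 write a[3]=9, slow++,fast++
slow=3 fast=5: a[fast]=9=a[slow] dup, fast++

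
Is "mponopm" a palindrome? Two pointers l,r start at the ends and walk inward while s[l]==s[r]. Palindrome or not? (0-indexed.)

l=0 r=6: 'm'=='m', l++,r--
l=1 r=5: 'p'=='p', l++,r--
l=2 r=4: 'o'=='o', l++,r--

palindrome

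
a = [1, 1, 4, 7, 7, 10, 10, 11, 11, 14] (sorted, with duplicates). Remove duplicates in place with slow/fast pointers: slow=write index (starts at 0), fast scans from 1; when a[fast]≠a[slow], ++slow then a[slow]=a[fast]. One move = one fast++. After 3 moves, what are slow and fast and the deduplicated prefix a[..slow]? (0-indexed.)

slow=2, fast=4, prefix=[1, 4, 7]

slow=0 fast=1: a[fast]=1=a[slow] dup, fast++
slow=0 fast=2: a[fast]=4≠a[slow]=1 write a[1]=4, slow++,fast++
slow=1 fast=3: a[fast]=7≠a[slow]=4 write a[2]=7, slow++,fast++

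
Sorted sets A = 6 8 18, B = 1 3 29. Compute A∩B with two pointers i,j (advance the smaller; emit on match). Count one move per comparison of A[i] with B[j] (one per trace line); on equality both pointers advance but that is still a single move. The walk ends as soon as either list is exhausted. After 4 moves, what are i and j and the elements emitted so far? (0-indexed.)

i=0 j=0: 6>1, j++
i=0 j=1: 6>3, j++
i=0 j=2: 6<29, i++
i=1 j=2: 8<29, i++

i=2, j=2, emitted=[]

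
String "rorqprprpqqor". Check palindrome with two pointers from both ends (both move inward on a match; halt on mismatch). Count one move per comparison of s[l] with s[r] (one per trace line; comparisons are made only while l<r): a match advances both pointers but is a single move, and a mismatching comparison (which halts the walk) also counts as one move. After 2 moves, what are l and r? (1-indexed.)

l=1 r=13: 'r'=='r', l++,r--
l=2 r=12: 'o'=='o', l++,r--

l=3, r=11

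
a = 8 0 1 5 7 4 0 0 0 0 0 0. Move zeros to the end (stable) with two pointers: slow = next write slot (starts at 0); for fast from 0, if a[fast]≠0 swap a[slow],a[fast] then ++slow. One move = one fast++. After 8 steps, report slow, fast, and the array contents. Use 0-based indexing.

(s=0,f=0) a[fast]=8≠0 swap→a[0]=8 → slow++,fast++
(s=1,f=1) a[fast]=0 → fast++
(s=1,f=2) a[fast]=1≠0 swap→a[1]=1 → slow++,fast++
(s=2,f=3) a[fast]=5≠0 swap→a[2]=5 → slow++,fast++
(s=3,f=4) a[fast]=7≠0 swap→a[3]=7 → slow++,fast++
(s=4,f=5) a[fast]=4≠0 swap→a[4]=4 → slow++,fast++
(s=5,f=6) a[fast]=0 → fast++
(s=5,f=7) a[fast]=0 → fast++

slow=5, fast=8, a=[8, 1, 5, 7, 4, 0, 0, 0, 0, 0, 0, 0]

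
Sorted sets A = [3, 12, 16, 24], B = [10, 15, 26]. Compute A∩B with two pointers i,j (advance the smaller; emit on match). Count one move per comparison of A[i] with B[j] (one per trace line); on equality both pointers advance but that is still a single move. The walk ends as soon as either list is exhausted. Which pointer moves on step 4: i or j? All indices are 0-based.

[i=0,j=0] 3<10 → i++
[i=1,j=0] 12>10 → j++
[i=1,j=1] 12<15 → i++
[i=2,j=1] 16>15 → j++

j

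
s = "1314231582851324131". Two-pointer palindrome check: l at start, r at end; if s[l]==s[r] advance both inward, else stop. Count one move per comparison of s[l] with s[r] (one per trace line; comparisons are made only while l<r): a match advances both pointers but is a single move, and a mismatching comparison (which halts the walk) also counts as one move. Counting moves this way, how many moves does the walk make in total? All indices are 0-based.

l=0 r=18: '1'=='1', l++,r--
l=1 r=17: '3'=='3', l++,r--
l=2 r=16: '1'=='1', l++,r--
l=3 r=15: '4'=='4', l++,r--
l=4 r=14: '2'=='2', l++,r--
l=5 r=13: '3'=='3', l++,r--
l=6 r=12: '1'=='1', l++,r--
l=7 r=11: '5'=='5', l++,r--
l=8 r=10: '8'=='8', l++,r--

9 moves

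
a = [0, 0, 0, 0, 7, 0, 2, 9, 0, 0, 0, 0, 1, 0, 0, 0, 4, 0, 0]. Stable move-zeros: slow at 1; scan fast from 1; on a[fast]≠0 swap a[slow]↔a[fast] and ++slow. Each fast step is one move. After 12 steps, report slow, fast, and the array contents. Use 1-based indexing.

slow=4, fast=13, a=[7, 2, 9, 0, 0, 0, 0, 0, 0, 0, 0, 0, 1, 0, 0, 0, 4, 0, 0]

(s=1,f=1) a[fast]=0 → fast++
(s=1,f=2) a[fast]=0 → fast++
(s=1,f=3) a[fast]=0 → fast++
(s=1,f=4) a[fast]=0 → fast++
(s=1,f=5) a[fast]=7≠0 swap→a[1]=7 → slow++,fast++
(s=2,f=6) a[fast]=0 → fast++
(s=2,f=7) a[fast]=2≠0 swap→a[2]=2 → slow++,fast++
(s=3,f=8) a[fast]=9≠0 swap→a[3]=9 → slow++,fast++
(s=4,f=9) a[fast]=0 → fast++
(s=4,f=10) a[fast]=0 → fast++
(s=4,f=11) a[fast]=0 → fast++
(s=4,f=12) a[fast]=0 → fast++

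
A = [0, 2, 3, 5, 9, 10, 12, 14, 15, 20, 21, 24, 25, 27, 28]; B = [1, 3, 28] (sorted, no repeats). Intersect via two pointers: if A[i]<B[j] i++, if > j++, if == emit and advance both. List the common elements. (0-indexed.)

[i=0,j=0] 0<1 → i++
[i=1,j=0] 2>1 → j++
[i=1,j=1] 2<3 → i++
[i=2,j=1] 3==3 emit → i++,j++
[i=3,j=2] 5<28 → i++
[i=4,j=2] 9<28 → i++
[i=5,j=2] 10<28 → i++
[i=6,j=2] 12<28 → i++
[i=7,j=2] 14<28 → i++
[i=8,j=2] 15<28 → i++
[i=9,j=2] 20<28 → i++
[i=10,j=2] 21<28 → i++
[i=11,j=2] 24<28 → i++
[i=12,j=2] 25<28 → i++
[i=13,j=2] 27<28 → i++
[i=14,j=2] 28==28 emit → i++,j++

intersection = [3, 28]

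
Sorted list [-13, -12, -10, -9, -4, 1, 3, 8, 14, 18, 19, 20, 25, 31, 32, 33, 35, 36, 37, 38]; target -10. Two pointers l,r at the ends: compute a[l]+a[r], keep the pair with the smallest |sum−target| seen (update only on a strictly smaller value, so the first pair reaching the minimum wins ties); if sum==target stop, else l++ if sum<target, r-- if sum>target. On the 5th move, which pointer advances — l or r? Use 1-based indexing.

r

l=1 r=20: -13+38=25 d=35 *, r--
l=1 r=19: -13+37=24 d=34 *, r--
l=1 r=18: -13+36=23 d=33 *, r--
l=1 r=17: -13+35=22 d=32 *, r--
l=1 r=16: -13+33=20 d=30 *, r--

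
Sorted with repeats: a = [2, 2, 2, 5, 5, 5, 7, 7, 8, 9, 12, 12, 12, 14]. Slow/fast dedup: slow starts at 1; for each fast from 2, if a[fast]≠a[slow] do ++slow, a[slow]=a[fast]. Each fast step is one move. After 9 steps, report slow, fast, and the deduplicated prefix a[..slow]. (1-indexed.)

slow=5, fast=11, prefix=[2, 5, 7, 8, 9]

(s=1,f=2) a[fast]=2=a[slow] dup → fast++
(s=1,f=3) a[fast]=2=a[slow] dup → fast++
(s=1,f=4) a[fast]=5≠a[slow]=2 write a[2]=5 → slow++,fast++
(s=2,f=5) a[fast]=5=a[slow] dup → fast++
(s=2,f=6) a[fast]=5=a[slow] dup → fast++
(s=2,f=7) a[fast]=7≠a[slow]=5 write a[3]=7 → slow++,fast++
(s=3,f=8) a[fast]=7=a[slow] dup → fast++
(s=3,f=9) a[fast]=8≠a[slow]=7 write a[4]=8 → slow++,fast++
(s=4,f=10) a[fast]=9≠a[slow]=8 write a[5]=9 → slow++,fast++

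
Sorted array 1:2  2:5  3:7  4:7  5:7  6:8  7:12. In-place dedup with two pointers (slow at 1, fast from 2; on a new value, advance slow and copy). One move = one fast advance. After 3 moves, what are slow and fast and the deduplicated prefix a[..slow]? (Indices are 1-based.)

slow=3, fast=5, prefix=[2, 5, 7]

(s=1,f=2) a[fast]=5≠a[slow]=2 write a[2]=5 → slow++,fast++
(s=2,f=3) a[fast]=7≠a[slow]=5 write a[3]=7 → slow++,fast++
(s=3,f=4) a[fast]=7=a[slow] dup → fast++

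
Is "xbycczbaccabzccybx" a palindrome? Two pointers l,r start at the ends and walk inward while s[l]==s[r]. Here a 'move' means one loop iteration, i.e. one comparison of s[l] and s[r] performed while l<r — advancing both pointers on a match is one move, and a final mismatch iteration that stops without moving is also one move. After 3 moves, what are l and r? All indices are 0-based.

l=3, r=14

[0,17] 'x'=='x' → l++,r--
[1,16] 'b'=='b' → l++,r--
[2,15] 'y'=='y' → l++,r--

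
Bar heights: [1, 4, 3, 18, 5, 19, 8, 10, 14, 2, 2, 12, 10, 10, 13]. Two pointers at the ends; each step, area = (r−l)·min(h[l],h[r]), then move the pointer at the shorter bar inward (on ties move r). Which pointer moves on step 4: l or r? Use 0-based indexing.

r

[0,14] min(1,13)*14=14 best=14 * → l++
[1,14] min(4,13)*13=52 best=52 * → l++
[2,14] min(3,13)*12=36 best=52 → l++
[3,14] min(18,13)*11=143 best=143 * → r--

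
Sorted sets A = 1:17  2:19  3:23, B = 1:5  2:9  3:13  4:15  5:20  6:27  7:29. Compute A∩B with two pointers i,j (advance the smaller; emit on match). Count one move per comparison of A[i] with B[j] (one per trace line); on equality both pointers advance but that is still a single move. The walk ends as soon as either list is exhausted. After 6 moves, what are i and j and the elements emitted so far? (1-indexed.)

i=1 j=1: 17>5, j++
i=1 j=2: 17>9, j++
i=1 j=3: 17>13, j++
i=1 j=4: 17>15, j++
i=1 j=5: 17<20, i++
i=2 j=5: 19<20, i++

i=3, j=5, emitted=[]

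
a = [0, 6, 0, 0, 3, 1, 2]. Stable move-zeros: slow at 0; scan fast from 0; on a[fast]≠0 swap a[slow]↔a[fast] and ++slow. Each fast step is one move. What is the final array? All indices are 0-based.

(s=0,f=0) a[fast]=0 → fast++
(s=0,f=1) a[fast]=6≠0 swap→a[0]=6 → slow++,fast++
(s=1,f=2) a[fast]=0 → fast++
(s=1,f=3) a[fast]=0 → fast++
(s=1,f=4) a[fast]=3≠0 swap→a[1]=3 → slow++,fast++
(s=2,f=5) a[fast]=1≠0 swap→a[2]=1 → slow++,fast++
(s=3,f=6) a[fast]=2≠0 swap→a[3]=2 → slow++,fast++

[6, 3, 1, 2, 0, 0, 0]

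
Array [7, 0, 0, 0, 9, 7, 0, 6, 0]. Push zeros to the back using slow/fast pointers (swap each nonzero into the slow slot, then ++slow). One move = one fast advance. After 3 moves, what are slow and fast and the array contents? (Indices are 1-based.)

slow=2, fast=4, a=[7, 0, 0, 0, 9, 7, 0, 6, 0]

slow=1 fast=1: a[fast]=7≠0 swap→a[1]=7, slow++,fast++
slow=2 fast=2: a[fast]=0, fast++
slow=2 fast=3: a[fast]=0, fast++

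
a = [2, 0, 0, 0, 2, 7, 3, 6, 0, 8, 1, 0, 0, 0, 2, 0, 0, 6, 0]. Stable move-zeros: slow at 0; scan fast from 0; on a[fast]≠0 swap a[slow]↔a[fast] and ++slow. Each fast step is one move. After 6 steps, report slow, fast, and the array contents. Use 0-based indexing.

(s=0,f=0) a[fast]=2≠0 swap→a[0]=2 → slow++,fast++
(s=1,f=1) a[fast]=0 → fast++
(s=1,f=2) a[fast]=0 → fast++
(s=1,f=3) a[fast]=0 → fast++
(s=1,f=4) a[fast]=2≠0 swap→a[1]=2 → slow++,fast++
(s=2,f=5) a[fast]=7≠0 swap→a[2]=7 → slow++,fast++

slow=3, fast=6, a=[2, 2, 7, 0, 0, 0, 3, 6, 0, 8, 1, 0, 0, 0, 2, 0, 0, 6, 0]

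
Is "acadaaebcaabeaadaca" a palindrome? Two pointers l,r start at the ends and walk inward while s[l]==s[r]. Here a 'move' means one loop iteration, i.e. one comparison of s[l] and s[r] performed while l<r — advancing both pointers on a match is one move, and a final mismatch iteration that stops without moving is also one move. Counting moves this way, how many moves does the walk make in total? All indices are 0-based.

9 moves

l=0 r=18: 'a'=='a', l++,r--
l=1 r=17: 'c'=='c', l++,r--
l=2 r=16: 'a'=='a', l++,r--
l=3 r=15: 'd'=='d', l++,r--
l=4 r=14: 'a'=='a', l++,r--
l=5 r=13: 'a'=='a', l++,r--
l=6 r=12: 'e'=='e', l++,r--
l=7 r=11: 'b'=='b', l++,r--
l=8 r=10: 'c'!='a', stop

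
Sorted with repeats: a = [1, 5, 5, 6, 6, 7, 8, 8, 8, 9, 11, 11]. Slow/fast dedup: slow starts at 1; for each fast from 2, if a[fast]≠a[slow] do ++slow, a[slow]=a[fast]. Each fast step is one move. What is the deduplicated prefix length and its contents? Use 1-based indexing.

slow=1 fast=2: a[fast]=5≠a[slow]=1 write a[2]=5, slow++,fast++
slow=2 fast=3: a[fast]=5=a[slow] dup, fast++
slow=2 fast=4: a[fast]=6≠a[slow]=5 write a[3]=6, slow++,fast++
slow=3 fast=5: a[fast]=6=a[slow] dup, fast++
slow=3 fast=6: a[fast]=7≠a[slow]=6 write a[4]=7, slow++,fast++
slow=4 fast=7: a[fast]=8≠a[slow]=7 write a[5]=8, slow++,fast++
slow=5 fast=8: a[fast]=8=a[slow] dup, fast++
slow=5 fast=9: a[fast]=8=a[slow] dup, fast++
slow=5 fast=10: a[fast]=9≠a[slow]=8 write a[6]=9, slow++,fast++
slow=6 fast=11: a[fast]=11≠a[slow]=9 write a[7]=11, slow++,fast++
slow=7 fast=12: a[fast]=11=a[slow] dup, fast++

length 7; prefix = [1, 5, 6, 7, 8, 9, 11]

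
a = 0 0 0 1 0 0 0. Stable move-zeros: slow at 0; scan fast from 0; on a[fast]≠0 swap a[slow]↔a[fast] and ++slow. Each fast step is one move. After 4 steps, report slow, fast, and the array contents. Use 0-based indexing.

slow=1, fast=4, a=[1, 0, 0, 0, 0, 0, 0]

(s=0,f=0) a[fast]=0 → fast++
(s=0,f=1) a[fast]=0 → fast++
(s=0,f=2) a[fast]=0 → fast++
(s=0,f=3) a[fast]=1≠0 swap→a[0]=1 → slow++,fast++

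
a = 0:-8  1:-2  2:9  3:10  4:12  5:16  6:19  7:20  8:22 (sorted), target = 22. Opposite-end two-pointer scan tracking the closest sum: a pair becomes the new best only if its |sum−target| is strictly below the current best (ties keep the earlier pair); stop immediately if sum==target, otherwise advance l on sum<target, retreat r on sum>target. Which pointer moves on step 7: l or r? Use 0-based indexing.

l

l=0 r=8: -8+22=14 d=8 *, l++
l=1 r=8: -2+22=20 d=2 *, l++
l=2 r=8: 9+22=31 d=9, r--
l=2 r=7: 9+20=29 d=7, r--
l=2 r=6: 9+19=28 d=6, r--
l=2 r=5: 9+16=25 d=3, r--
l=2 r=4: 9+12=21 d=1 *, l++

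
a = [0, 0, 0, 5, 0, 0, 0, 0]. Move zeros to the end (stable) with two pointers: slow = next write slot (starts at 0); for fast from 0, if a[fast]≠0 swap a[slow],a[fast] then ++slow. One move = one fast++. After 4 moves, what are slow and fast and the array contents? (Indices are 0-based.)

slow=0 fast=0: a[fast]=0, fast++
slow=0 fast=1: a[fast]=0, fast++
slow=0 fast=2: a[fast]=0, fast++
slow=0 fast=3: a[fast]=5≠0 swap→a[0]=5, slow++,fast++

slow=1, fast=4, a=[5, 0, 0, 0, 0, 0, 0, 0]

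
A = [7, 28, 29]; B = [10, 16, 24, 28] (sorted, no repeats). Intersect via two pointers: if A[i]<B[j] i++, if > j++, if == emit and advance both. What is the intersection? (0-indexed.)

intersection = [28]

[i=0,j=0] 7<10 → i++
[i=1,j=0] 28>10 → j++
[i=1,j=1] 28>16 → j++
[i=1,j=2] 28>24 → j++
[i=1,j=3] 28==28 emit → i++,j++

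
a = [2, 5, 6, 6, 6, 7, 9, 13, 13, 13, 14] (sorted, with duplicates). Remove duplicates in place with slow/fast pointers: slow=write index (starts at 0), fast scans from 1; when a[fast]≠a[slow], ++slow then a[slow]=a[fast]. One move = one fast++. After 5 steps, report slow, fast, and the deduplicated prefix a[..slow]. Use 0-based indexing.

(s=0,f=1) a[fast]=5≠a[slow]=2 write a[1]=5 → slow++,fast++
(s=1,f=2) a[fast]=6≠a[slow]=5 write a[2]=6 → slow++,fast++
(s=2,f=3) a[fast]=6=a[slow] dup → fast++
(s=2,f=4) a[fast]=6=a[slow] dup → fast++
(s=2,f=5) a[fast]=7≠a[slow]=6 write a[3]=7 → slow++,fast++

slow=3, fast=6, prefix=[2, 5, 6, 7]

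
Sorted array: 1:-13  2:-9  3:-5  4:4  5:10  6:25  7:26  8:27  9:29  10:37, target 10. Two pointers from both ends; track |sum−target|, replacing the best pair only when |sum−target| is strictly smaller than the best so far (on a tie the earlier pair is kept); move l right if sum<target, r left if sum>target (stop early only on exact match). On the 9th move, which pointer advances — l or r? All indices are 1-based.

l=1 r=10: -13+37=24 d=14 *, r--
l=1 r=9: -13+29=16 d=6 *, r--
l=1 r=8: -13+27=14 d=4 *, r--
l=1 r=7: -13+26=13 d=3 *, r--
l=1 r=6: -13+25=12 d=2 *, r--
l=1 r=5: -13+10=-3 d=13, l++
l=2 r=5: -9+10=1 d=9, l++
l=3 r=5: -5+10=5 d=5, l++
l=4 r=5: 4+10=14 d=4, r--

r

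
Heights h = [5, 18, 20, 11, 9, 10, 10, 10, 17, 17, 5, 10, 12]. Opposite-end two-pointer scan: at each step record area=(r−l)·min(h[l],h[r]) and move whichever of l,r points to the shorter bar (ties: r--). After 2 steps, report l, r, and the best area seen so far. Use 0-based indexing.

l=1, r=11, best area=132

[0,12] min(5,12)*12=60 best=60 * → l++
[1,12] min(18,12)*11=132 best=132 * → r--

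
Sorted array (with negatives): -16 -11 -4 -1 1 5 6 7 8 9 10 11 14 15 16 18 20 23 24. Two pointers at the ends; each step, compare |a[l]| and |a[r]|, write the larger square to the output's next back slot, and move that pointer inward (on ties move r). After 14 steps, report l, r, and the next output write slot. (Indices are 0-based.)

l=2, r=6, next write slot=4

l=0 r=18: |-16|<=|24| out[18]=576, r--
l=0 r=17: |-16|<=|23| out[17]=529, r--
l=0 r=16: |-16|<=|20| out[16]=400, r--
l=0 r=15: |-16|<=|18| out[15]=324, r--
l=0 r=14: |-16|<=|16| out[14]=256, r--
l=0 r=13: |-16|>|15| out[13]=256, l++
l=1 r=13: |-11|<=|15| out[12]=225, r--
l=1 r=12: |-11|<=|14| out[11]=196, r--
l=1 r=11: |-11|<=|11| out[10]=121, r--
l=1 r=10: |-11|>|10| out[9]=121, l++
l=2 r=10: |-4|<=|10| out[8]=100, r--
l=2 r=9: |-4|<=|9| out[7]=81, r--
l=2 r=8: |-4|<=|8| out[6]=64, r--
l=2 r=7: |-4|<=|7| out[5]=49, r--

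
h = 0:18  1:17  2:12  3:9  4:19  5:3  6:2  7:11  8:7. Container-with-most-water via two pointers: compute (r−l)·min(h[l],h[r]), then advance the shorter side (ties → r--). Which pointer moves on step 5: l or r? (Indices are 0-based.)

[0,8] min(18,7)*8=56 best=56 * → r--
[0,7] min(18,11)*7=77 best=77 * → r--
[0,6] min(18,2)*6=12 best=77 → r--
[0,5] min(18,3)*5=15 best=77 → r--
[0,4] min(18,19)*4=72 best=77 → l++

l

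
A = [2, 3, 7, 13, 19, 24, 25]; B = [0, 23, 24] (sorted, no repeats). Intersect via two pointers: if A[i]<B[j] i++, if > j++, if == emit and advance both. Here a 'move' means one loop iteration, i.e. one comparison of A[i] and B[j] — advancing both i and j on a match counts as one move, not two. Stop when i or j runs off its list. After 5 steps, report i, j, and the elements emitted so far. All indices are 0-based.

i=0 j=0: 2>0, j++
i=0 j=1: 2<23, i++
i=1 j=1: 3<23, i++
i=2 j=1: 7<23, i++
i=3 j=1: 13<23, i++

i=4, j=1, emitted=[]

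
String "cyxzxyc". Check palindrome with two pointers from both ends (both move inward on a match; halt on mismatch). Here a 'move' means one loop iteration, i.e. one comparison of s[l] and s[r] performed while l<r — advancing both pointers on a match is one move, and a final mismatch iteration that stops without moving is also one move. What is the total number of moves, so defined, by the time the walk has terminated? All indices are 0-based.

3 moves

l=0 r=6: 'c'=='c', l++,r--
l=1 r=5: 'y'=='y', l++,r--
l=2 r=4: 'x'=='x', l++,r--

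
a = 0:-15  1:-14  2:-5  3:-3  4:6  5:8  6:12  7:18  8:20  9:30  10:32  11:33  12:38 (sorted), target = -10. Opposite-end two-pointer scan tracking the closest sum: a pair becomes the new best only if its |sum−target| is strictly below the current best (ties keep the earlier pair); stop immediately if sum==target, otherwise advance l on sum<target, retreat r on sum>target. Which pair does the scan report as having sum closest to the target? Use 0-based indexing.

l=0 r=12: -15+38=23 d=33 *, r--
l=0 r=11: -15+33=18 d=28 *, r--
l=0 r=10: -15+32=17 d=27 *, r--
l=0 r=9: -15+30=15 d=25 *, r--
l=0 r=8: -15+20=5 d=15 *, r--
l=0 r=7: -15+18=3 d=13 *, r--
l=0 r=6: -15+12=-3 d=7 *, r--
l=0 r=5: -15+8=-7 d=3 *, r--
l=0 r=4: -15+6=-9 d=1 *, r--
l=0 r=3: -15+-3=-18 d=8, l++
l=1 r=3: -14+-3=-17 d=7, l++
l=2 r=3: -5+-3=-8 d=2, r--

pair (-15, 6) with sum -9 (|Δ|=1)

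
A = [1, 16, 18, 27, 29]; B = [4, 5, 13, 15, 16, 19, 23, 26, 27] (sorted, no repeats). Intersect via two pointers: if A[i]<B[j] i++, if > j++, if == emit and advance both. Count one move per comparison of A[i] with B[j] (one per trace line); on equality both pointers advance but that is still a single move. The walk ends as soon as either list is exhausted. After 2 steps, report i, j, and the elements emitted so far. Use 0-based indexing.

i=1, j=1, emitted=[]

[i=0,j=0] 1<4 → i++
[i=1,j=0] 16>4 → j++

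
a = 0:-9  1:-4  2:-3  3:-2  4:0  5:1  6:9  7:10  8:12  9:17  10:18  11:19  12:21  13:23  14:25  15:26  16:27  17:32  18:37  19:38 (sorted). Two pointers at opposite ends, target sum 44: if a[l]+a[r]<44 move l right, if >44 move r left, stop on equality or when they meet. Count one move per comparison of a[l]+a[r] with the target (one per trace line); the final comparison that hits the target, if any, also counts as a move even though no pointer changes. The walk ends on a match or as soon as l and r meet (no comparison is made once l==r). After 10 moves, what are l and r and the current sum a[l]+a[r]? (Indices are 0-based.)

l=8, r=17, sum=44

[0,19] -9+38=29 <44 → l++
[1,19] -4+38=34 <44 → l++
[2,19] -3+38=35 <44 → l++
[3,19] -2+38=36 <44 → l++
[4,19] 0+38=38 <44 → l++
[5,19] 1+38=39 <44 → l++
[6,19] 9+38=47 >44 → r--
[6,18] 9+37=46 >44 → r--
[6,17] 9+32=41 <44 → l++
[7,17] 10+32=42 <44 → l++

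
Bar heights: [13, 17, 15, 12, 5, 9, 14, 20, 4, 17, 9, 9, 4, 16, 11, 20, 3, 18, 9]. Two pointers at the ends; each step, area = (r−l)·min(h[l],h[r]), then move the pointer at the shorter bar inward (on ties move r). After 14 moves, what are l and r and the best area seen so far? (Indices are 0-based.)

l=7, r=11, best area=272

l=0 r=18: min(13,9)*18=162 best=162 *, r--
l=0 r=17: min(13,18)*17=221 best=221 *, l++
l=1 r=17: min(17,18)*16=272 best=272 *, l++
l=2 r=17: min(15,18)*15=225 best=272, l++
l=3 r=17: min(12,18)*14=168 best=272, l++
l=4 r=17: min(5,18)*13=65 best=272, l++
l=5 r=17: min(9,18)*12=108 best=272, l++
l=6 r=17: min(14,18)*11=154 best=272, l++
l=7 r=17: min(20,18)*10=180 best=272, r--
l=7 r=16: min(20,3)*9=27 best=272, r--
l=7 r=15: min(20,20)*8=160 best=272, r--
l=7 r=14: min(20,11)*7=77 best=272, r--
l=7 r=13: min(20,16)*6=96 best=272, r--
l=7 r=12: min(20,4)*5=20 best=272, r--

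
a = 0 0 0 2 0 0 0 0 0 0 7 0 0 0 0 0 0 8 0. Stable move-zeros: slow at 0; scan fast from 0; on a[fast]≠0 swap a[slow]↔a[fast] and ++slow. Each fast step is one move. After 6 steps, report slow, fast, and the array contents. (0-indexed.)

(s=0,f=0) a[fast]=0 → fast++
(s=0,f=1) a[fast]=0 → fast++
(s=0,f=2) a[fast]=0 → fast++
(s=0,f=3) a[fast]=2≠0 swap→a[0]=2 → slow++,fast++
(s=1,f=4) a[fast]=0 → fast++
(s=1,f=5) a[fast]=0 → fast++

slow=1, fast=6, a=[2, 0, 0, 0, 0, 0, 0, 0, 0, 0, 7, 0, 0, 0, 0, 0, 0, 8, 0]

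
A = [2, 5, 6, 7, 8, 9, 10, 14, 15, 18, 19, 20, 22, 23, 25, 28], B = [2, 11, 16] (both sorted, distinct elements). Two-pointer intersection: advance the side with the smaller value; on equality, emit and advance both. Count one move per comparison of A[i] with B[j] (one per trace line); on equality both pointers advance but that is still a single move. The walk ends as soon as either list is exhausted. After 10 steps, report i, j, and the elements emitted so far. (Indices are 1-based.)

i=10, j=3, emitted=[2]

i=1 j=1: 2==2 emit, i++,j++
i=2 j=2: 5<11, i++
i=3 j=2: 6<11, i++
i=4 j=2: 7<11, i++
i=5 j=2: 8<11, i++
i=6 j=2: 9<11, i++
i=7 j=2: 10<11, i++
i=8 j=2: 14>11, j++
i=8 j=3: 14<16, i++
i=9 j=3: 15<16, i++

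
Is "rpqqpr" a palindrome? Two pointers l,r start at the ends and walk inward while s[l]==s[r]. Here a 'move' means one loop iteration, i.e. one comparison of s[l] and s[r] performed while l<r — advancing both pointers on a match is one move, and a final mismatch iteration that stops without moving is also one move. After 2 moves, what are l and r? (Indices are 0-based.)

l=2, r=3

l=0 r=5: 'r'=='r', l++,r--
l=1 r=4: 'p'=='p', l++,r--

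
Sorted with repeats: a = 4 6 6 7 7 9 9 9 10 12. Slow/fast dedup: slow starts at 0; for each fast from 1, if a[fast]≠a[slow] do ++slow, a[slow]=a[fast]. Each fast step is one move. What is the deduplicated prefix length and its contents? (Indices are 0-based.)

length 6; prefix = [4, 6, 7, 9, 10, 12]

slow=0 fast=1: a[fast]=6≠a[slow]=4 write a[1]=6, slow++,fast++
slow=1 fast=2: a[fast]=6=a[slow] dup, fast++
slow=1 fast=3: a[fast]=7≠a[slow]=6 write a[2]=7, slow++,fast++
slow=2 fast=4: a[fast]=7=a[slow] dup, fast++
slow=2 fast=5: a[fast]=9≠a[slow]=7 write a[3]=9, slow++,fast++
slow=3 fast=6: a[fast]=9=a[slow] dup, fast++
slow=3 fast=7: a[fast]=9=a[slow] dup, fast++
slow=3 fast=8: a[fast]=10≠a[slow]=9 write a[4]=10, slow++,fast++
slow=4 fast=9: a[fast]=12≠a[slow]=10 write a[5]=12, slow++,fast++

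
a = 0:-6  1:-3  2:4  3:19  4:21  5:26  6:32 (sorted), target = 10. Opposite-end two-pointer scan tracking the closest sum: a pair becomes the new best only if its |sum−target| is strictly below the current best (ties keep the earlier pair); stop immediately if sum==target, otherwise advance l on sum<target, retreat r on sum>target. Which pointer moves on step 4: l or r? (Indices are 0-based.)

r

[0,6] -6+32=26 d=16 * → r--
[0,5] -6+26=20 d=10 * → r--
[0,4] -6+21=15 d=5 * → r--
[0,3] -6+19=13 d=3 * → r--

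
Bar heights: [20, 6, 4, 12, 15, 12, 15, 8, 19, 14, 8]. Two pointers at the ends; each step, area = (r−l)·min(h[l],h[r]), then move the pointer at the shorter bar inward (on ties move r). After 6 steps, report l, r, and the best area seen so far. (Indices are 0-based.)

l=0 r=10: min(20,8)*10=80 best=80 *, r--
l=0 r=9: min(20,14)*9=126 best=126 *, r--
l=0 r=8: min(20,19)*8=152 best=152 *, r--
l=0 r=7: min(20,8)*7=56 best=152, r--
l=0 r=6: min(20,15)*6=90 best=152, r--
l=0 r=5: min(20,12)*5=60 best=152, r--

l=0, r=4, best area=152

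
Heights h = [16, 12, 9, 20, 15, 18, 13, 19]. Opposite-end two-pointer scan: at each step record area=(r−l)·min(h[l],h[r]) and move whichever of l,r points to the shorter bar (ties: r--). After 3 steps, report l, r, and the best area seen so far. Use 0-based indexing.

l=3, r=7, best area=112

l=0 r=7: min(16,19)*7=112 best=112 *, l++
l=1 r=7: min(12,19)*6=72 best=112, l++
l=2 r=7: min(9,19)*5=45 best=112, l++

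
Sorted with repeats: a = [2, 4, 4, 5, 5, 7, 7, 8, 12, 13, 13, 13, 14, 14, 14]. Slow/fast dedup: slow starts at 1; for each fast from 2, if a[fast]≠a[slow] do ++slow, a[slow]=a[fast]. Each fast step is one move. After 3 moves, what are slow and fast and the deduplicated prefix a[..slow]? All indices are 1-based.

slow=1 fast=2: a[fast]=4≠a[slow]=2 write a[2]=4, slow++,fast++
slow=2 fast=3: a[fast]=4=a[slow] dup, fast++
slow=2 fast=4: a[fast]=5≠a[slow]=4 write a[3]=5, slow++,fast++

slow=3, fast=5, prefix=[2, 4, 5]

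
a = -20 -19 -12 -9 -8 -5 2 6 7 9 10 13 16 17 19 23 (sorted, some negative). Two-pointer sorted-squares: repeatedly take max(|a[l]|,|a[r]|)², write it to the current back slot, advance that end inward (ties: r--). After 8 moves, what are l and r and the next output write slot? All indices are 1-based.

l=4, r=11, next write slot=8

[1,16] |-20|<=|23| out[16]=529 → r--
[1,15] |-20|>|19| out[15]=400 → l++
[2,15] |-19|<=|19| out[14]=361 → r--
[2,14] |-19|>|17| out[13]=361 → l++
[3,14] |-12|<=|17| out[12]=289 → r--
[3,13] |-12|<=|16| out[11]=256 → r--
[3,12] |-12|<=|13| out[10]=169 → r--
[3,11] |-12|>|10| out[9]=144 → l++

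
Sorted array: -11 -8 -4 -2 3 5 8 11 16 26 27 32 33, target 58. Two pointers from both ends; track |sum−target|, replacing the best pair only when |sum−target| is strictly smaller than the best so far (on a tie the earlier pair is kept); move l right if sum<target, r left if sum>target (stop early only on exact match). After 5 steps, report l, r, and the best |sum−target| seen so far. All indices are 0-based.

l=5, r=12, best |Δ|=22

[0,12] -11+33=22 d=36 * → l++
[1,12] -8+33=25 d=33 * → l++
[2,12] -4+33=29 d=29 * → l++
[3,12] -2+33=31 d=27 * → l++
[4,12] 3+33=36 d=22 * → l++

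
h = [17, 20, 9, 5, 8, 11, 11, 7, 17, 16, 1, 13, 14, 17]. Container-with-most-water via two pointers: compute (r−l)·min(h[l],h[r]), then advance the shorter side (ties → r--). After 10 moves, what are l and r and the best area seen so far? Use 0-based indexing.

[0,13] min(17,17)*13=221 best=221 * → r--
[0,12] min(17,14)*12=168 best=221 → r--
[0,11] min(17,13)*11=143 best=221 → r--
[0,10] min(17,1)*10=10 best=221 → r--
[0,9] min(17,16)*9=144 best=221 → r--
[0,8] min(17,17)*8=136 best=221 → r--
[0,7] min(17,7)*7=49 best=221 → r--
[0,6] min(17,11)*6=66 best=221 → r--
[0,5] min(17,11)*5=55 best=221 → r--
[0,4] min(17,8)*4=32 best=221 → r--

l=0, r=3, best area=221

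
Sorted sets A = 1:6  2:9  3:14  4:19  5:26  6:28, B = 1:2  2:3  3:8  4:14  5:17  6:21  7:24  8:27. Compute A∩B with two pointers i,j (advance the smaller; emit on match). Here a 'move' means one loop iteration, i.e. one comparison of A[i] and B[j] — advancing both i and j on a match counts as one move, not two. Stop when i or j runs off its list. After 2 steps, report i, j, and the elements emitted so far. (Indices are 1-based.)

i=1, j=3, emitted=[]

[i=1,j=1] 6>2 → j++
[i=1,j=2] 6>3 → j++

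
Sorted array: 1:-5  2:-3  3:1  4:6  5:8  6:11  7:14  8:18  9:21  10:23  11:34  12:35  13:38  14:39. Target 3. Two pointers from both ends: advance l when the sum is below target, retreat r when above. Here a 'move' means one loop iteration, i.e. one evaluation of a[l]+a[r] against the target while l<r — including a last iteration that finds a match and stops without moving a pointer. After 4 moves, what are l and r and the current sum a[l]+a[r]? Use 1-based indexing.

[1,14] -5+39=34 >3 → r--
[1,13] -5+38=33 >3 → r--
[1,12] -5+35=30 >3 → r--
[1,11] -5+34=29 >3 → r--

l=1, r=10, sum=18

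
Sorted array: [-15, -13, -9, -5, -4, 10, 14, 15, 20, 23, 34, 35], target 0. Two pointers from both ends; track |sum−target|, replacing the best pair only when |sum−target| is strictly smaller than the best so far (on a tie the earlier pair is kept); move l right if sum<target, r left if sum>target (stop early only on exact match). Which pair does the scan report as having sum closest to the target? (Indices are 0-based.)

pair (-15, 15) with sum 0 (|Δ|=0)

[0,11] -15+35=20 d=20 * → r--
[0,10] -15+34=19 d=19 * → r--
[0,9] -15+23=8 d=8 * → r--
[0,8] -15+20=5 d=5 * → r--
[0,7] -15+15=0 d=0 * → stop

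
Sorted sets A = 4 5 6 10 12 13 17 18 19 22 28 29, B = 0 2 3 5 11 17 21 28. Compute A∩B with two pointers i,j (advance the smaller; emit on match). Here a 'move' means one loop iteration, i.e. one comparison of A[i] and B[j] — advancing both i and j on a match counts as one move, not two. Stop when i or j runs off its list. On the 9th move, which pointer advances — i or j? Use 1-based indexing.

i

[i=1,j=1] 4>0 → j++
[i=1,j=2] 4>2 → j++
[i=1,j=3] 4>3 → j++
[i=1,j=4] 4<5 → i++
[i=2,j=4] 5==5 emit → i++,j++
[i=3,j=5] 6<11 → i++
[i=4,j=5] 10<11 → i++
[i=5,j=5] 12>11 → j++
[i=5,j=6] 12<17 → i++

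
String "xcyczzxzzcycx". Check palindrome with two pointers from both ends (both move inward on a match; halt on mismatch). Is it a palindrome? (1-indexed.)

[1,13] 'x'=='x' → l++,r--
[2,12] 'c'=='c' → l++,r--
[3,11] 'y'=='y' → l++,r--
[4,10] 'c'=='c' → l++,r--
[5,9] 'z'=='z' → l++,r--
[6,8] 'z'=='z' → l++,r--

palindrome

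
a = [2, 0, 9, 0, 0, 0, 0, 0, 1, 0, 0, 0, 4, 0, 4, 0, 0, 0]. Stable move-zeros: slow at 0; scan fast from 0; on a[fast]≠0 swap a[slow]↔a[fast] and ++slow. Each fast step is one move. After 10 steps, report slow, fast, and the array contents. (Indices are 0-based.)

slow=0 fast=0: a[fast]=2≠0 swap→a[0]=2, slow++,fast++
slow=1 fast=1: a[fast]=0, fast++
slow=1 fast=2: a[fast]=9≠0 swap→a[1]=9, slow++,fast++
slow=2 fast=3: a[fast]=0, fast++
slow=2 fast=4: a[fast]=0, fast++
slow=2 fast=5: a[fast]=0, fast++
slow=2 fast=6: a[fast]=0, fast++
slow=2 fast=7: a[fast]=0, fast++
slow=2 fast=8: a[fast]=1≠0 swap→a[2]=1, slow++,fast++
slow=3 fast=9: a[fast]=0, fast++

slow=3, fast=10, a=[2, 9, 1, 0, 0, 0, 0, 0, 0, 0, 0, 0, 4, 0, 4, 0, 0, 0]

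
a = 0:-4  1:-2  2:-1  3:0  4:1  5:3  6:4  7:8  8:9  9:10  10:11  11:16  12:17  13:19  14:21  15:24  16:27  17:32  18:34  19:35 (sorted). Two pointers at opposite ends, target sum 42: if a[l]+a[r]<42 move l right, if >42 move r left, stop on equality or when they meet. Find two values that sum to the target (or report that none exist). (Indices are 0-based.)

(8, 34)

l=0 r=19: -4+35=31 <42, l++
l=1 r=19: -2+35=33 <42, l++
l=2 r=19: -1+35=34 <42, l++
l=3 r=19: 0+35=35 <42, l++
l=4 r=19: 1+35=36 <42, l++
l=5 r=19: 3+35=38 <42, l++
l=6 r=19: 4+35=39 <42, l++
l=7 r=19: 8+35=43 >42, r--
l=7 r=18: 8+34=42, found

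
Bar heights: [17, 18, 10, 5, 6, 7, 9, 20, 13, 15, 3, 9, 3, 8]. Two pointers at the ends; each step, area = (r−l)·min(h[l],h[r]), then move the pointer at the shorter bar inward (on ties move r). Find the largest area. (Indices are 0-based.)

max area = 135

l=0 r=13: min(17,8)*13=104 best=104 *, r--
l=0 r=12: min(17,3)*12=36 best=104, r--
l=0 r=11: min(17,9)*11=99 best=104, r--
l=0 r=10: min(17,3)*10=30 best=104, r--
l=0 r=9: min(17,15)*9=135 best=135 *, r--
l=0 r=8: min(17,13)*8=104 best=135, r--
l=0 r=7: min(17,20)*7=119 best=135, l++
l=1 r=7: min(18,20)*6=108 best=135, l++
l=2 r=7: min(10,20)*5=50 best=135, l++
l=3 r=7: min(5,20)*4=20 best=135, l++
l=4 r=7: min(6,20)*3=18 best=135, l++
l=5 r=7: min(7,20)*2=14 best=135, l++
l=6 r=7: min(9,20)*1=9 best=135, l++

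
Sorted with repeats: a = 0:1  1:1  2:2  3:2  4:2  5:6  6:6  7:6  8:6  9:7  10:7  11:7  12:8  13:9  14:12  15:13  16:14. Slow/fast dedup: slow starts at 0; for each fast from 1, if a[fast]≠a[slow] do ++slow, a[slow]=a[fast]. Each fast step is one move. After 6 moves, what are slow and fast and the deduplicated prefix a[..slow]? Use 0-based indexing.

slow=0 fast=1: a[fast]=1=a[slow] dup, fast++
slow=0 fast=2: a[fast]=2≠a[slow]=1 write a[1]=2, slow++,fast++
slow=1 fast=3: a[fast]=2=a[slow] dup, fast++
slow=1 fast=4: a[fast]=2=a[slow] dup, fast++
slow=1 fast=5: a[fast]=6≠a[slow]=2 write a[2]=6, slow++,fast++
slow=2 fast=6: a[fast]=6=a[slow] dup, fast++

slow=2, fast=7, prefix=[1, 2, 6]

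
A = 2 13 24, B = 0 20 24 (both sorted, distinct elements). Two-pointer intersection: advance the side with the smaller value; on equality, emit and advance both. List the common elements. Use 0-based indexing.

intersection = [24]

[i=0,j=0] 2>0 → j++
[i=0,j=1] 2<20 → i++
[i=1,j=1] 13<20 → i++
[i=2,j=1] 24>20 → j++
[i=2,j=2] 24==24 emit → i++,j++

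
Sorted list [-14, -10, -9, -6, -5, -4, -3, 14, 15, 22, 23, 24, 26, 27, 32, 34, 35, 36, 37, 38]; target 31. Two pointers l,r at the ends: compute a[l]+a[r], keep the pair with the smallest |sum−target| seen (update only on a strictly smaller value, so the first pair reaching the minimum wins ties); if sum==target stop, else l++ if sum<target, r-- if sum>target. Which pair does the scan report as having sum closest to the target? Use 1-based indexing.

[1,20] -14+38=24 d=7 * → l++
[2,20] -10+38=28 d=3 * → l++
[3,20] -9+38=29 d=2 * → l++
[4,20] -6+38=32 d=1 * → r--
[4,19] -6+37=31 d=0 * → stop

pair (-6, 37) with sum 31 (|Δ|=0)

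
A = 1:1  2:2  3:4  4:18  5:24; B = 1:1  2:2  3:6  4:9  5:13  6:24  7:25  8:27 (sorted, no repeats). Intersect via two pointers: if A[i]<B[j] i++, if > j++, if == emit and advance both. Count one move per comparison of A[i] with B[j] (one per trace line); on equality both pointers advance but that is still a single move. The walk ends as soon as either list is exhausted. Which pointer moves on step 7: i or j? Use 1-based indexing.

i

i=1 j=1: 1==1 emit, i++,j++
i=2 j=2: 2==2 emit, i++,j++
i=3 j=3: 4<6, i++
i=4 j=3: 18>6, j++
i=4 j=4: 18>9, j++
i=4 j=5: 18>13, j++
i=4 j=6: 18<24, i++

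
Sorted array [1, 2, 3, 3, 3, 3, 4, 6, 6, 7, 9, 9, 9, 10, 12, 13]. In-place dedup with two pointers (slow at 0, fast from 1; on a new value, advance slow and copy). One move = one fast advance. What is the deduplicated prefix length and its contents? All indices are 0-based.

length 10; prefix = [1, 2, 3, 4, 6, 7, 9, 10, 12, 13]

(s=0,f=1) a[fast]=2≠a[slow]=1 write a[1]=2 → slow++,fast++
(s=1,f=2) a[fast]=3≠a[slow]=2 write a[2]=3 → slow++,fast++
(s=2,f=3) a[fast]=3=a[slow] dup → fast++
(s=2,f=4) a[fast]=3=a[slow] dup → fast++
(s=2,f=5) a[fast]=3=a[slow] dup → fast++
(s=2,f=6) a[fast]=4≠a[slow]=3 write a[3]=4 → slow++,fast++
(s=3,f=7) a[fast]=6≠a[slow]=4 write a[4]=6 → slow++,fast++
(s=4,f=8) a[fast]=6=a[slow] dup → fast++
(s=4,f=9) a[fast]=7≠a[slow]=6 write a[5]=7 → slow++,fast++
(s=5,f=10) a[fast]=9≠a[slow]=7 write a[6]=9 → slow++,fast++
(s=6,f=11) a[fast]=9=a[slow] dup → fast++
(s=6,f=12) a[fast]=9=a[slow] dup → fast++
(s=6,f=13) a[fast]=10≠a[slow]=9 write a[7]=10 → slow++,fast++
(s=7,f=14) a[fast]=12≠a[slow]=10 write a[8]=12 → slow++,fast++
(s=8,f=15) a[fast]=13≠a[slow]=12 write a[9]=13 → slow++,fast++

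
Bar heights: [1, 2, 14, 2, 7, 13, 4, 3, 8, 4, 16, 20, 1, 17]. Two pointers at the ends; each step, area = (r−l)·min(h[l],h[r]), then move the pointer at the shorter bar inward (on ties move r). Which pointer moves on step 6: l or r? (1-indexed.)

l

[1,14] min(1,17)*13=13 best=13 * → l++
[2,14] min(2,17)*12=24 best=24 * → l++
[3,14] min(14,17)*11=154 best=154 * → l++
[4,14] min(2,17)*10=20 best=154 → l++
[5,14] min(7,17)*9=63 best=154 → l++
[6,14] min(13,17)*8=104 best=154 → l++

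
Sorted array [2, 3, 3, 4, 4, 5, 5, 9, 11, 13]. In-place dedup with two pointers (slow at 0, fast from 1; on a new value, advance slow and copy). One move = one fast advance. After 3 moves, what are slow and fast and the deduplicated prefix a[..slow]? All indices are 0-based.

slow=2, fast=4, prefix=[2, 3, 4]

slow=0 fast=1: a[fast]=3≠a[slow]=2 write a[1]=3, slow++,fast++
slow=1 fast=2: a[fast]=3=a[slow] dup, fast++
slow=1 fast=3: a[fast]=4≠a[slow]=3 write a[2]=4, slow++,fast++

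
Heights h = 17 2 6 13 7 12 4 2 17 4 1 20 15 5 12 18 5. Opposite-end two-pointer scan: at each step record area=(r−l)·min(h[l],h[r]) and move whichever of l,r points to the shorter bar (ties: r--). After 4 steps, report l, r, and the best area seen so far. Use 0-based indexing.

l=0 r=16: min(17,5)*16=80 best=80 *, r--
l=0 r=15: min(17,18)*15=255 best=255 *, l++
l=1 r=15: min(2,18)*14=28 best=255, l++
l=2 r=15: min(6,18)*13=78 best=255, l++

l=3, r=15, best area=255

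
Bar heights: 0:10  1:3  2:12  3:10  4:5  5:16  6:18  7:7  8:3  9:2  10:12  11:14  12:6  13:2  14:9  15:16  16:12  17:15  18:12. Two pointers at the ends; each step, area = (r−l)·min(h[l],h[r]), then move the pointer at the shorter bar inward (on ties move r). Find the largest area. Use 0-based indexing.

max area = 192

l=0 r=18: min(10,12)*18=180 best=180 *, l++
l=1 r=18: min(3,12)*17=51 best=180, l++
l=2 r=18: min(12,12)*16=192 best=192 *, r--
l=2 r=17: min(12,15)*15=180 best=192, l++
l=3 r=17: min(10,15)*14=140 best=192, l++
l=4 r=17: min(5,15)*13=65 best=192, l++
l=5 r=17: min(16,15)*12=180 best=192, r--
l=5 r=16: min(16,12)*11=132 best=192, r--
l=5 r=15: min(16,16)*10=160 best=192, r--
l=5 r=14: min(16,9)*9=81 best=192, r--
l=5 r=13: min(16,2)*8=16 best=192, r--
l=5 r=12: min(16,6)*7=42 best=192, r--
l=5 r=11: min(16,14)*6=84 best=192, r--
l=5 r=10: min(16,12)*5=60 best=192, r--
l=5 r=9: min(16,2)*4=8 best=192, r--
l=5 r=8: min(16,3)*3=9 best=192, r--
l=5 r=7: min(16,7)*2=14 best=192, r--
l=5 r=6: min(16,18)*1=16 best=192, l++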